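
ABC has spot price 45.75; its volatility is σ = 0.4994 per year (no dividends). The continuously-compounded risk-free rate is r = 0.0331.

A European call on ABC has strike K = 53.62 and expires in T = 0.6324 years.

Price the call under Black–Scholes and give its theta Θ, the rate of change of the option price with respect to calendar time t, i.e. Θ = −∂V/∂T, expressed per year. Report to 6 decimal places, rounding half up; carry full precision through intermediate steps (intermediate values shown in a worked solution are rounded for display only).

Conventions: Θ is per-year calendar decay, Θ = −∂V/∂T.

price = 4.807389
Θ = -6.176861

σ√T = 0.4994·√0.6324 = 0.397141
d₁ = (ln(S/K) + (r+σ²/2)T) / (σ√T) = (ln(45.75/53.62) + (0.0331+0.4994²/2)·0.6324) / 0.397141 = (-0.158730 + 0.099793) / 0.397141 = -0.148405
d₂ = d₁ − σ√T = -0.148405 − 0.397141 = -0.545545
e^{−rT} = 0.979285
N(d₁) = 0.441012,  N(d₂) = 0.292689
Call price V = S·N(d₁) − K·e^{−rT}·N(d₂) = 20.176287 − 15.368898 = 4.807389
φ(d₁) = (1/√(2π))·e^{−d₁²/2} = 0.394573
Θ = −S·φ(d₁)·σ/(2√T) − r·K·e^{−rT}·N(d₂) = −5.668150 − 0.508711 = -6.176861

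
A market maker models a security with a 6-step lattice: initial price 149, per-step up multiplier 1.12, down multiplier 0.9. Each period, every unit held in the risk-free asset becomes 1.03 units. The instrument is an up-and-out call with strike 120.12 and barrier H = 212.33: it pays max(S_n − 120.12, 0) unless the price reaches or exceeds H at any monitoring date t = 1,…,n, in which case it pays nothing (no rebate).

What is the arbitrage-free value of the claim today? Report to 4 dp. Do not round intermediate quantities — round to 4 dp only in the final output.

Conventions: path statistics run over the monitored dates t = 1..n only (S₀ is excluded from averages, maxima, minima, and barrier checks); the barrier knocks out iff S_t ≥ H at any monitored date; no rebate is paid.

price = 24.6902

Risk-neutral up-probability p* = (R−d)/(u−d) = (1.03−0.9)/(1.12−0.9) = 0.5909; the claim prices as the p*-weighted sum of path payoffs discounted by R^6.
Enumerate all 2^6 = 64 price paths (U = up ×1.12, D = down ×0.9); each path with k up-moves has probability p*^k·(1−p*)^(6−k).
DDDDDD: M=134.1000, payoff=0.0000, prob=0.004687
UDDDDD: M=166.8800, payoff=0.0000, prob=0.006770
DUDDDD: M=150.1920, payoff=0.0000, prob=0.006770
UUDDDD: M=186.9056, payoff=2.5088, prob=0.009780
DDUDDD: M=135.1728, payoff=0.0000, prob=0.006770
UDUDDD: M=168.2150, payoff=2.5088, prob=0.009780
DUUDDD: M=168.2150, payoff=2.5088, prob=0.009780
UUUDDD: M=209.3343, payoff=32.4847, prob=0.014126
DDDUDD: M=134.1000, payoff=0.0000, prob=0.006770
UDDUDD: M=166.8800, payoff=2.5088, prob=0.009780
DUDUDD: M=151.3935, payoff=2.5088, prob=0.009780
UUDUDD: M=188.4008, payoff=32.4847, prob=0.014126
DDUUDD: M=151.3935, payoff=2.5088, prob=0.009780
UDUUDD: M=188.4008, payoff=32.4847, prob=0.014126
DUUUDD: M=188.4008, payoff=32.4847, prob=0.014126
UUUUDD: M=234.4544, payoff=0.0000, prob=0.020404
DDDDUD: M=134.1000, payoff=0.0000, prob=0.006770
UDDDUD: M=166.8800, payoff=2.5088, prob=0.009780
DUDDUD: M=150.1920, payoff=2.5088, prob=0.009780
UUDDUD: M=186.9056, payoff=32.4847, prob=0.014126
DDUDUD: M=136.2542, payoff=2.5088, prob=0.009780
UDUDUD: M=169.5608, payoff=32.4847, prob=0.014126
DUUDUD: M=169.5608, payoff=32.4847, prob=0.014126
UUUDUD: M=211.0089, payoff=69.7881, prob=0.020404
DDDUUD: M=136.2542, payoff=2.5088, prob=0.009780
UDDUUD: M=169.5608, payoff=32.4847, prob=0.014126
DUDUUD: M=169.5608, payoff=32.4847, prob=0.014126
UUDUUD: M=211.0089, payoff=69.7881, prob=0.020404
DDUUUD: M=169.5608, payoff=32.4847, prob=0.014126
UDUUUD: M=211.0089, payoff=69.7881, prob=0.020404
DUUUUD: M=211.0089, payoff=69.7881, prob=0.020404
UUUUUD: M=262.5889, payoff=0.0000, prob=0.029473
DDDDDU: M=134.1000, payoff=0.0000, prob=0.006770
UDDDDU: M=166.8800, payoff=2.5088, prob=0.009780
DUDDDU: M=150.1920, payoff=2.5088, prob=0.009780
UUDDDU: M=186.9056, payoff=32.4847, prob=0.014126
DDUDDU: M=135.1728, payoff=2.5088, prob=0.009780
UDUDDU: M=168.2150, payoff=32.4847, prob=0.014126
DUUDDU: M=168.2150, payoff=32.4847, prob=0.014126
UUUDDU: M=209.3343, payoff=69.7881, prob=0.020404
DDDUDU: M=134.1000, payoff=2.5088, prob=0.009780
UDDUDU: M=166.8800, payoff=32.4847, prob=0.014126
DUDUDU: M=152.6047, payoff=32.4847, prob=0.014126
UUDUDU: M=189.9081, payoff=69.7881, prob=0.020404
DDUUDU: M=152.6047, payoff=32.4847, prob=0.014126
UDUUDU: M=189.9081, payoff=69.7881, prob=0.020404
DUUUDU: M=189.9081, payoff=69.7881, prob=0.020404
UUUUDU: M=236.3300, payoff=0.0000, prob=0.029473
DDDDUU: M=134.1000, payoff=2.5088, prob=0.009780
UDDDUU: M=166.8800, payoff=32.4847, prob=0.014126
DUDDUU: M=152.6047, payoff=32.4847, prob=0.014126
UUDDUU: M=189.9081, payoff=69.7881, prob=0.020404
DDUDUU: M=152.6047, payoff=32.4847, prob=0.014126
UDUDUU: M=189.9081, payoff=69.7881, prob=0.020404
DUUDUU: M=189.9081, payoff=69.7881, prob=0.020404
UUUDUU: M=236.3300, payoff=0.0000, prob=0.029473
DDDUUU: M=152.6047, payoff=32.4847, prob=0.014126
UDDUUU: M=189.9081, payoff=69.7881, prob=0.020404
DUDUUU: M=189.9081, payoff=69.7881, prob=0.020404
UUDUUU: M=236.3300, payoff=0.0000, prob=0.029473
DDUUUU: M=189.9081, payoff=69.7881, prob=0.020404
UDUUUU: M=236.3300, payoff=0.0000, prob=0.029473
DUUUUU: M=236.3300, payoff=0.0000, prob=0.029473
UUUUUU: M=294.0996, payoff=0.0000, prob=0.042572
Price = Σ prob·payoff / R^6 = 29.481340 / 1.194052 = 24.6902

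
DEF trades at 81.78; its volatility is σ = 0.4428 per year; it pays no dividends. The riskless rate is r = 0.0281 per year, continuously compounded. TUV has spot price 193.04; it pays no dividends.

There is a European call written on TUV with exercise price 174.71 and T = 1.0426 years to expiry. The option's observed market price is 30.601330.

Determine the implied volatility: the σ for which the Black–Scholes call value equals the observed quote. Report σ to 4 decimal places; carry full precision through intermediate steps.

sigma = 0.2217

At σ = 0.2217 the Black–Scholes value reproduces the quote:
σ√T = 0.2217·√1.0426 = 0.226373
d₁ = (ln(S/K) + (r+σ²/2)T) / (σ√T) = (ln(193.04/174.71) + (0.0281+0.2217²/2)·1.0426) / 0.226373 = (0.099770 + 0.054919) / 0.226373 = 0.683339
d₂ = d₁ − σ√T = 0.683339 − 0.226373 = 0.456966
e^{−rT} = 0.971128
N(d₁) = 0.752804,  N(d₂) = 0.676152
V = S·N(d₁) − K·e^{−rT}·N(d₂) = 145.321197 − 114.719866 = 30.601330 (the observed quote) — the price is monotone increasing in volatility, hence this σ is the only solution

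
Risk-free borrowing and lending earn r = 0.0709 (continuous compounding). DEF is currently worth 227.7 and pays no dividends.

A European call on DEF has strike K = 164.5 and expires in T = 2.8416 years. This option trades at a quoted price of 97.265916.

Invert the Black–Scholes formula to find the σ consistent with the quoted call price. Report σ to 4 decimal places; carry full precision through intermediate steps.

sigma = 0.2569

At σ = 0.2569 the Black–Scholes value reproduces the quote:
σ√T = 0.2569·√2.8416 = 0.433058
d₁ = (ln(S/K) + (r+σ²/2)T) / (σ√T) = (ln(227.7/164.5) + (0.0709+0.2569²/2)·2.8416) / 0.433058 = (0.325118 + 0.295239) / 0.433058 = 1.432505
d₂ = d₁ − σ√T = 1.432505 − 0.433058 = 0.999448
e^{−rT} = 0.817529
N(d₁) = 0.924000,  N(d₂) = 0.841211
V = S·N(d₁) − K·e^{−rT}·N(d₂) = 210.394889 − 113.128973 = 97.265916 (matching the quote); vega is positive throughout, so no other σ reproduces this price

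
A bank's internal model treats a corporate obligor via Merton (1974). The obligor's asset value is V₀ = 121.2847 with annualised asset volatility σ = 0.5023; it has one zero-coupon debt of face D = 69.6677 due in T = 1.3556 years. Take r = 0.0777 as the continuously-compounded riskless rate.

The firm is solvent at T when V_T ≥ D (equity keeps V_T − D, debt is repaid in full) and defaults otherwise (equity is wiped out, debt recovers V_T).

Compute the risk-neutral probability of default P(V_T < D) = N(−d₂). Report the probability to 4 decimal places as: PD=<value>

Work the structural quantities from V₀ = 121.2847 against face 69.6677:
d₁ = [ln(V₀/D) + (r + σ²/2)T] / (σ√T)
   = [ln(121.2847/69.6677) + (0.0777 + 0.5·0.5023²)·1.3556] / (0.5023·√1.3556)
   = [0.554404 + 0.276343] / 0.584829 = 1.420495
d₂ = d₁ − σ√T = 1.420495 − 0.584829 = 0.835665
risk-neutral PD = N(−d₂) = N(-0.835665) = 0.201672

PD=0.2017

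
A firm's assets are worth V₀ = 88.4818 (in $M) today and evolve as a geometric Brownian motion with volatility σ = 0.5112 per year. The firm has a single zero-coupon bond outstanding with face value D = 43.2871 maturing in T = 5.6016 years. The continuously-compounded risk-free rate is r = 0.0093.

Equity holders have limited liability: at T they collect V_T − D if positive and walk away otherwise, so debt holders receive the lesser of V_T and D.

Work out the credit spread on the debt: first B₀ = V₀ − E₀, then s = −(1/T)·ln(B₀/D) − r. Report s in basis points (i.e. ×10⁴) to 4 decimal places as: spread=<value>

Equity is a call on the firm's assets struck at D = 43.2871:
d₁ = [ln(V₀/D) + (r + σ²/2)T] / (σ√T)
   = [ln(88.4818/43.2871) + (0.0093 + 0.5·0.5112²)·5.6016] / (0.5112·√5.6016)
   = [0.714942 + 0.784015] / 1.209893 = 1.238918
d₂ = d₁ − σ√T = 1.238918 − 1.209893 = 0.029025
N(d₁) = 0.892312,  N(d₂) = 0.511578,  e^(−rT) = 0.949239
E₀ = V₀·N(d₁) − D·e^(−rT)·N(d₂)
   = 88.4818·0.892312 − 43.2871·0.949239·0.511578 = 57.932753
B₀ = V₀ − E₀ = 88.4818 − 57.932753 = 30.549047
spread = −(1/T)·ln(B₀/D) − r = −(1/5.6016)·ln(30.549047/43.2871) − 0.0093 = 0.05291815
in basis points: 0.05291815 × 10⁴ = 529.1815 bp

spread=529.1815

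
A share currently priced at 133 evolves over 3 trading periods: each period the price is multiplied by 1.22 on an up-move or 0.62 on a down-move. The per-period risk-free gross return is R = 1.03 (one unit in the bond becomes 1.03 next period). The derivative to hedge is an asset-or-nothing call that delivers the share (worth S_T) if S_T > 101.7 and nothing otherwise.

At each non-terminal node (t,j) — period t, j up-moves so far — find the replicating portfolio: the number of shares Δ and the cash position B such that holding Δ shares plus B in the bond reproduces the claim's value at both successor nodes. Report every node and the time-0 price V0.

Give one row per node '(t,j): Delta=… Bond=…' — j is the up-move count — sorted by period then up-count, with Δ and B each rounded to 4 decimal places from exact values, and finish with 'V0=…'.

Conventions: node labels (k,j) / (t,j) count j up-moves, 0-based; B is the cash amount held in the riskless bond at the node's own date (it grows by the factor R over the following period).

(0,0): Delta=1.2825 Bond=-50.2293
(1,0): Delta=1.6457 Bond=-81.6886
(1,1): Delta=1.1970 Bond=-37.8557
(2,0): Delta=0.0000 Bond=0.0000
(2,1): Delta=2.0333 Bond=-123.1307
(2,2): Delta=1.0000 Bond=0.0000
V0=120.3450

Arbitrage-free pricing uses the up-move probability p* = (R−d)/(u−d) = 0.6833, discounting each step at R = 1.03.
Payoffs at expiry: V(3,0)=0.0000, V(3,1)=0.0000, V(3,2)=122.7335, V(3,3)=241.5078
(2,0): S=51.1252. Δ = (V_up−V_dn)/(S_up−S_dn) = (0.0000−0.0000)/(62.3727−31.6976) = 0.0000. V = [p*·0.0000 + (1−p*)·0.0000]/1.03 = 0.0000. B = V − Δ·S = 0.0000.
(2,1): S=100.6012. Δ = (V_up−V_dn)/(S_up−S_dn) = (122.7335−0.0000)/(122.7335−62.3727) = 2.0333. V = [p*·122.7335 + (1−p*)·0.0000]/1.03 = 81.4251. B = V − Δ·S = -123.1307.
(2,2): S=197.9572. Δ = (V_up−V_dn)/(S_up−S_dn) = (241.5078−122.7335)/(241.5078−122.7335) = 1.0000. V = [p*·241.5078 + (1−p*)·122.7335]/1.03 = 197.9572. B = V − Δ·S = 0.0000.
(1,0): S=82.4600. Δ = (V_up−V_dn)/(S_up−S_dn) = (81.4251−0.0000)/(100.6012−51.1252) = 1.6457. V = [p*·81.4251 + (1−p*)·0.0000]/1.03 = 54.0199. B = V − Δ·S = -81.6886.
(1,1): S=162.2600. Δ = (V_up−V_dn)/(S_up−S_dn) = (197.9572−81.4251)/(197.9572−100.6012) = 1.1970. V = [p*·197.9572 + (1−p*)·81.4251]/1.03 = 156.3644. B = V − Δ·S = -37.8557.
(0,0): S=133.0000. Δ = (V_up−V_dn)/(S_up−S_dn) = (156.3644−54.0199)/(162.2600−82.4600) = 1.2825. V = [p*·156.3644 + (1−p*)·54.0199]/1.03 = 120.3450. B = V − Δ·S = -50.2293.
Verification: the root portfolio costs Δ(0,0)·S0 + B(0,0) = 120.3450, matching V0.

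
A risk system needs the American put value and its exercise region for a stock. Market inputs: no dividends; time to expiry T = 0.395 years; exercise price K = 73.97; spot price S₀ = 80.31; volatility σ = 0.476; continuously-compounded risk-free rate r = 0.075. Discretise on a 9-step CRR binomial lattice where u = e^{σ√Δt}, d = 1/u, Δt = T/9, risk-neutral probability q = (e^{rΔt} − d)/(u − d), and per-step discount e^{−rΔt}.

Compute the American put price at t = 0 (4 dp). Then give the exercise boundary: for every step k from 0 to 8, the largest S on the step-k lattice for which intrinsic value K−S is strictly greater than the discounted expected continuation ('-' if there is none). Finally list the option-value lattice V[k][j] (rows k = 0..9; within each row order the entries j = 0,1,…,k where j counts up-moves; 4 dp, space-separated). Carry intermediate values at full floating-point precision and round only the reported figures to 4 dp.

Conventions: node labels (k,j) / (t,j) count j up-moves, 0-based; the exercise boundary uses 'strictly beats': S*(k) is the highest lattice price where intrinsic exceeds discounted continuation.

price = 5.5220
boundary = - - - - 53.8936 48.7786 53.8936 59.5450 65.7890
tree:
5.5220
7.9846 3.0123
11.2299 4.6818 1.3059
15.2951 7.1010 2.2113 0.3783
20.0764 10.4529 3.6820 0.7051 0.0428
25.1914 14.8267 5.9998 1.3097 0.0845 0.0000
29.8209 20.0764 9.4969 2.4233 0.1668 0.0000 0.0000
34.0111 25.1914 14.4250 4.4639 0.3292 0.0000 0.0000 0.0000
37.8036 29.8209 20.0764 8.1810 0.6497 0.0000 0.0000 0.0000 0.0000
41.2361 34.0111 25.1914 14.4250 1.2822 0.0000 0.0000 0.0000 0.0000 0.0000

params: Δt=0.04389 u=1.10486 d=0.90509 q=0.49159 e^(-rΔt)=0.99671
t_9 payoffs: 41.2361 34.0111 25.1914 14.4250 1.2822 0.0000 0.0000 0.0000 0.0000 0.0000
t_8: node(8,0) S=36.1664 payoff=37.8036 vs cont=37.5605 → 37.8036 [stop]  node(8,1) S=44.1491 payoff=29.8209 vs cont=29.5779 → 29.8209 [stop]  node(8,2) S=53.8936 payoff=20.0764 vs cont=19.8333 → 20.0764 [stop]  node(8,3) S=65.7890 payoff=8.1810 vs cont=7.9379 → 8.1810 [stop]  node(8,4) S=80.3100 payoff=0.0000 vs cont=0.6497 → 0.6497 [wait]  node(8,5) S=98.0360 payoff=0.0000 vs cont=0.0000 → 0.0000 [wait]  node(8,6) S=119.6745 payoff=0.0000 vs cont=0.0000 → 0.0000 [wait]  node(8,7) S=146.0891 payoff=0.0000 vs cont=0.0000 → 0.0000 [wait]  node(8,8) S=178.3339 payoff=0.0000 vs cont=0.0000 → 0.0000 [wait]  ⇒ S*(8)=65.7890
t_7: node(7,0) S=39.9589 payoff=34.0111 vs cont=33.7680 → 34.0111 [stop]  node(7,1) S=48.7786 payoff=25.1914 vs cont=24.9483 → 25.1914 [stop]  node(7,2) S=59.5450 payoff=14.4250 vs cont=14.1819 → 14.4250 [stop]  node(7,3) S=72.6878 payoff=1.2822 vs cont=4.4639 → 4.4639 [wait]  node(7,4) S=88.7315 payoff=0.0000 vs cont=0.3292 → 0.3292 [wait]  node(7,5) S=108.3163 payoff=0.0000 vs cont=0.0000 → 0.0000 [wait]  node(7,6) S=132.2239 payoff=0.0000 vs cont=0.0000 → 0.0000 [wait]  node(7,7) S=161.4083 payoff=0.0000 vs cont=0.0000 → 0.0000 [wait]  ⇒ S*(7)=59.5450
t_6: node(6,0) S=44.1491 payoff=29.8209 vs cont=29.5779 → 29.8209 [stop]  node(6,1) S=53.8936 payoff=20.0764 vs cont=19.8333 → 20.0764 [stop]  node(6,2) S=65.7890 payoff=8.1810 vs cont=9.4969 → 9.4969 [wait]  node(6,3) S=80.3100 payoff=0.0000 vs cont=2.4233 → 2.4233 [wait]  node(6,4) S=98.0360 payoff=0.0000 vs cont=0.1668 → 0.1668 [wait]  node(6,5) S=119.6745 payoff=0.0000 vs cont=0.0000 → 0.0000 [wait]  node(6,6) S=146.0891 payoff=0.0000 vs cont=0.0000 → 0.0000 [wait]  ⇒ S*(6)=53.8936
t_5: node(5,0) S=48.7786 payoff=25.1914 vs cont=24.9483 → 25.1914 [stop]  node(5,1) S=59.5450 payoff=14.4250 vs cont=14.8267 → 14.8267 [wait]  node(5,2) S=72.6878 payoff=1.2822 vs cont=5.9998 → 5.9998 [wait]  node(5,3) S=88.7315 payoff=0.0000 vs cont=1.3097 → 1.3097 [wait]  node(5,4) S=108.3163 payoff=0.0000 vs cont=0.0845 → 0.0845 [wait]  node(5,5) S=132.2239 payoff=0.0000 vs cont=0.0000 → 0.0000 [wait]  ⇒ S*(5)=48.7786
t_4: node(4,0) S=53.8936 payoff=20.0764 vs cont=20.0301 → 20.0764 [stop]  node(4,1) S=65.7890 payoff=8.1810 vs cont=10.4529 → 10.4529 [wait]  node(4,2) S=80.3100 payoff=0.0000 vs cont=3.6820 → 3.6820 [wait]  node(4,3) S=98.0360 payoff=0.0000 vs cont=0.7051 → 0.7051 [wait]  node(4,4) S=119.6745 payoff=0.0000 vs cont=0.0428 → 0.0428 [wait]  ⇒ S*(4)=53.8936
t_3: node(3,0) S=59.5450 payoff=14.4250 vs cont=15.2951 → 15.2951 [wait]  node(3,1) S=72.6878 payoff=1.2822 vs cont=7.1010 → 7.1010 [wait]  node(3,2) S=88.7315 payoff=0.0000 vs cont=2.2113 → 2.2113 [wait]  node(3,3) S=108.3163 payoff=0.0000 vs cont=0.3783 → 0.3783 [wait]  ⇒ S*(3)=-
t_2: node(2,0) S=65.7890 payoff=8.1810 vs cont=11.2299 → 11.2299 [wait]  node(2,1) S=80.3100 payoff=0.0000 vs cont=4.6818 → 4.6818 [wait]  node(2,2) S=98.0360 payoff=0.0000 vs cont=1.3059 → 1.3059 [wait]  ⇒ S*(2)=-
t_1: node(1,0) S=72.6878 payoff=1.2822 vs cont=7.9846 → 7.9846 [wait]  node(1,1) S=88.7315 payoff=0.0000 vs cont=3.0123 → 3.0123 [wait]  ⇒ S*(1)=-
t_0: node(0,0) S=80.3100 payoff=0.0000 vs cont=5.5220 → 5.5220 [wait]  ⇒ S*(0)=-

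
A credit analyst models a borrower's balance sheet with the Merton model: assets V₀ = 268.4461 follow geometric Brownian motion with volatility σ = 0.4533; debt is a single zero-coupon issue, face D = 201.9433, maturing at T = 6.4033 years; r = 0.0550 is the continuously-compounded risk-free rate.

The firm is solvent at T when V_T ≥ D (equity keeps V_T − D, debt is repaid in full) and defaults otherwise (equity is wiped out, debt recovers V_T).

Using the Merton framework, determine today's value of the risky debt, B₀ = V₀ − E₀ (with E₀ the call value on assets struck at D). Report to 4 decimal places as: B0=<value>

B0=104.7253

Apply the equity-as-call identities (strike 201.9433, horizon 6.4033 years):
d₁ = [ln(V₀/D) + (r + σ²/2)T] / (σ√T)
   = [ln(268.4461/201.9433) + (0.0550 + 0.5·0.4533²)·6.4033] / (0.4533·√6.4033)
   = [0.284663 + 1.010059] / 1.147064 = 1.128727
d₂ = d₁ − σ√T = 1.128727 − 1.147064 = -0.018337
N(d₁) = 0.870494,  N(d₂) = 0.492685,  e^(−rT) = 0.703152
E₀ = V₀·N(d₁) − D·e^(−rT)·N(d₂)
   = 268.4461·0.870494 − 201.9433·0.703152·0.492685 = 163.720822
B₀ = V₀ − E₀ = 268.4461 − 163.720822 = 104.725278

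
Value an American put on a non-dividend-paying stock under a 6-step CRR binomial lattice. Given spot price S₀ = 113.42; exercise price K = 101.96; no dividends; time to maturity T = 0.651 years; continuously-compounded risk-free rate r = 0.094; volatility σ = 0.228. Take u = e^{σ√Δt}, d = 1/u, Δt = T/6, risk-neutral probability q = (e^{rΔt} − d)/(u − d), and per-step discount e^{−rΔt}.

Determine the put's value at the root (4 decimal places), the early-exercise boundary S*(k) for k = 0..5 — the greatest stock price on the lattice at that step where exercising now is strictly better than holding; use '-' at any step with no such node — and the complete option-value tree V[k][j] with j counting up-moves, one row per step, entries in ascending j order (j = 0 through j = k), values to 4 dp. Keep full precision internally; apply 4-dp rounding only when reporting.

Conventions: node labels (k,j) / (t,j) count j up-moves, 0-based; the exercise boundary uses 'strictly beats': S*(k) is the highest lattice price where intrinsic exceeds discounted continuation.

price = 2.2096
boundary = - - - 90.5401 83.9894 90.5401
tree:
2.2096
3.9456 0.8271
6.8417 1.6441 0.1725
11.4199 3.2147 0.3867 0.0000
17.9706 6.1506 0.8670 0.0000 0.0000
24.0473 11.4199 1.9439 0.0000 0.0000 0.0000
29.6843 17.9706 4.3584 0.0000 0.0000 0.0000 0.0000

Δt=0.10850, u=1.07799, d=0.92765, q=0.54942, disc=e^(-rΔt)=0.98985
k=6 terminal: V=max(K-S,0) → 29.6843 17.9706 4.3584 0.0000 0.0000 0.0000 0.0000
k=5: j=0 S=77.9127 intr=24.0473 cont=23.0127 V=24.0473[EX]; j=1 S=90.5401 intr=11.4199 cont=10.3853 V=11.4199[EX]; j=2 S=105.2140 intr=0.0000 cont=1.9439 V=1.9439[hold]; j=3 S=122.2661 intr=0.0000 cont=0.0000 V=0.0000[hold]; j=4 S=142.0818 intr=0.0000 cont=0.0000 V=0.0000[hold]; j=5 S=165.1091 intr=0.0000 cont=0.0000 V=0.0000[hold]  S*(5)=90.5401
k=4: j=0 S=83.9894 intr=17.9706 cont=16.9360 V=17.9706[EX]; j=1 S=97.6016 intr=4.3584 cont=6.1506 V=6.1506[hold]; j=2 S=113.4200 intr=0.0000 cont=0.8670 V=0.8670[hold]; j=3 S=131.8020 intr=0.0000 cont=0.0000 V=0.0000[hold]; j=4 S=153.1633 intr=0.0000 cont=0.0000 V=0.0000[hold]  S*(4)=83.9894
k=3: j=0 S=90.5401 intr=11.4199 cont=11.3600 V=11.4199[EX]; j=1 S=105.2140 intr=0.0000 cont=3.2147 V=3.2147[hold]; j=2 S=122.2661 intr=0.0000 cont=0.3867 V=0.3867[hold]; j=3 S=142.0818 intr=0.0000 cont=0.0000 V=0.0000[hold]  S*(3)=90.5401
k=2: j=0 S=97.6016 intr=4.3584 cont=6.8417 V=6.8417[hold]; j=1 S=113.4200 intr=0.0000 cont=1.6441 V=1.6441[hold]; j=2 S=131.8020 intr=0.0000 cont=0.1725 V=0.1725[hold]  S*(2)=-
k=1: j=0 S=105.2140 intr=0.0000 cont=3.9456 V=3.9456[hold]; j=1 S=122.2661 intr=0.0000 cont=0.8271 V=0.8271[hold]  S*(1)=-
k=0: j=0 S=113.4200 intr=0.0000 cont=2.2096 V=2.2096[hold]  S*(0)=-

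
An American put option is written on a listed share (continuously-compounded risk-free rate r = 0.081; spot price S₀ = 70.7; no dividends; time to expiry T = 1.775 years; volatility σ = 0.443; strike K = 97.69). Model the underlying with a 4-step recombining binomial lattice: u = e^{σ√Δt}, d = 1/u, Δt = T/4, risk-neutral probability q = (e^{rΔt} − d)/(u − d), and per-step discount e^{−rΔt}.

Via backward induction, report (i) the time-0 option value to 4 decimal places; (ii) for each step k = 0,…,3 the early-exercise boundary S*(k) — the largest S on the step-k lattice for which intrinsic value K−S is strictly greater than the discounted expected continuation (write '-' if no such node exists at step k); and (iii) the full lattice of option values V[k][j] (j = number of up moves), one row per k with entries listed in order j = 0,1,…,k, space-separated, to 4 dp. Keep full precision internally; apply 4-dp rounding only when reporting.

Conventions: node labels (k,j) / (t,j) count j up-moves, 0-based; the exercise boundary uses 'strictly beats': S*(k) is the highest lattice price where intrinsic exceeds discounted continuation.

price = 30.3548
boundary = - 52.6330 39.1829 52.6330
tree:
30.3548
45.0570 17.1987
58.5071 28.5360 6.5878
68.5201 45.0570 13.3343 0.0000
75.9743 58.5071 26.9900 0.0000 0.0000

params: Δt=0.44375 u=1.34326 d=0.74446 q=0.48787 e^(-rΔt)=0.96469
t_4 payoffs: 75.9743 58.5071 26.9900 0.0000 0.0000
t_3: node(3,0) S=29.1699 payoff=68.5201 vs cont=65.0711 → 68.5201 [stop]  node(3,1) S=52.6330 payoff=45.0570 vs cont=41.6080 → 45.0570 [stop]  node(3,2) S=94.9688 payoff=2.7212 vs cont=13.3343 → 13.3343 [wait]  node(3,3) S=171.3577 payoff=0.0000 vs cont=0.0000 → 0.0000 [wait]  ⇒ S*(3)=52.6330
t_2: node(2,0) S=39.1829 payoff=58.5071 vs cont=55.0581 → 58.5071 [stop]  node(2,1) S=70.7000 payoff=26.9900 vs cont=28.5360 → 28.5360 [wait]  node(2,2) S=127.5681 payoff=0.0000 vs cont=6.5878 → 6.5878 [wait]  ⇒ S*(2)=39.1829
t_1: node(1,0) S=52.6330 payoff=45.0570 vs cont=42.3357 → 45.0570 [stop]  node(1,1) S=94.9688 payoff=2.7212 vs cont=17.1987 → 17.1987 [wait]  ⇒ S*(1)=52.6330
t_0: node(0,0) S=70.7000 payoff=26.9900 vs cont=30.3548 → 30.3548 [wait]  ⇒ S*(0)=-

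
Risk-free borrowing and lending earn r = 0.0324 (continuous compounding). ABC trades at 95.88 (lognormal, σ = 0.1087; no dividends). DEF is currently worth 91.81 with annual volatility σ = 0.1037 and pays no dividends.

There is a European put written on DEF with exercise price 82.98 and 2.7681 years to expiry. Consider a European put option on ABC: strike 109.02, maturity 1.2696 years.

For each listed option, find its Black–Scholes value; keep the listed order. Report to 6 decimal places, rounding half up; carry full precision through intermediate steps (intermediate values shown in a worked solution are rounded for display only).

[DEF put K=82.98]
σ√T = 0.1037·√2.7681 = 0.172532
d₁ = (ln(S/K) + (r+σ²/2)T) / (σ√T) = (ln(91.81/82.98) + (0.0324+0.1037²/2)·2.7681) / 0.172532 = (0.101122 + 0.104570) / 0.172532 = 1.192194
d₂ = d₁ − σ√T = 1.192194 − 0.172532 = 1.019662
e^{−rT} = 0.914218
N(−d₁) = 0.116592,  N(−d₂) = 0.153944
price = K·e^{−rT}·N(−d₂) − S·N(−d₁) = 11.678489 − 10.704357 = 0.974132
[ABC put K=109.02]
σ√T = 0.1087·√1.2696 = 0.122479
d₁ = (ln(S/K) + (r+σ²/2)T) / (σ√T) = (ln(95.88/109.02) + (0.0324+0.1087²/2)·1.2696) / 0.122479 = (-0.128434 + 0.048636) / 0.122479 = -0.651524
d₂ = d₁ − σ√T = -0.651524 − 0.122479 = -0.774004
e^{−rT} = 0.959700
N(−d₁) = 0.742646,  N(−d₂) = 0.780536
price = K·e^{−rT}·N(−d₂) − S·N(−d₁) = 81.664674 − 71.204895 = 10.459779

price(DEF put K=82.98) = 0.974132
price(ABC put K=109.02) = 10.459779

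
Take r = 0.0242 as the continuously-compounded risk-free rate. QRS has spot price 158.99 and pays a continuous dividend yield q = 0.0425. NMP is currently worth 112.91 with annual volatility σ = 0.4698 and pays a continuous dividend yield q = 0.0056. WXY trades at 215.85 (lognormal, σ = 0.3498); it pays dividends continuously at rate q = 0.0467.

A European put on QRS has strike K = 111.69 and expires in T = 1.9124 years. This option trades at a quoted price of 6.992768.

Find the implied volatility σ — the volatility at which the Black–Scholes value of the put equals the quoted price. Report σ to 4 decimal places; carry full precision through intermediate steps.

sigma = 0.3092

At σ = 0.3092 the Black–Scholes value reproduces the quote:
σ√T = 0.3092·√1.9124 = 0.427591
d₁ = (ln(S/K) + (r−q+σ²/2)T) / (σ√T) = (ln(158.99/111.69) + (0.0242−0.0425+0.3092²/2)·1.9124) / 0.427591 = (0.353114 + 0.056420) / 0.427591 = 0.957771
d₂ = d₁ − σ√T = 0.957771 − 0.427591 = 0.530179
e^{−rT} = 0.954775
e^{−qT} = 0.921938
N(−d₁) = 0.169089,  N(−d₂) = 0.297994
V = K·e^{−rT}·N(−d₂) − S·e^{−qT}·N(−d₁) = 31.777692 − 24.784924 = 6.992768 (the observed quote) — the price is monotone increasing in volatility, hence this σ is the only solution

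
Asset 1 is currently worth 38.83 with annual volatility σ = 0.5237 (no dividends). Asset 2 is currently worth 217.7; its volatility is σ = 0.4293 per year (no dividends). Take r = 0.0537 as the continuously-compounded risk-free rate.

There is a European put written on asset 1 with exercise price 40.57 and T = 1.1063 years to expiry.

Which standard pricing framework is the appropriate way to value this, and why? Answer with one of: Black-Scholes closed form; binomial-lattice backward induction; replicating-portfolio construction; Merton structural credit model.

Key observation: a European-exercise option on asset 1 struck at 40.57 — a GBM underlying with constant parameters — admits an analytic price: the data contain no early exercise, no discrete tree, no debt structure.

framework: Black-Scholes closed form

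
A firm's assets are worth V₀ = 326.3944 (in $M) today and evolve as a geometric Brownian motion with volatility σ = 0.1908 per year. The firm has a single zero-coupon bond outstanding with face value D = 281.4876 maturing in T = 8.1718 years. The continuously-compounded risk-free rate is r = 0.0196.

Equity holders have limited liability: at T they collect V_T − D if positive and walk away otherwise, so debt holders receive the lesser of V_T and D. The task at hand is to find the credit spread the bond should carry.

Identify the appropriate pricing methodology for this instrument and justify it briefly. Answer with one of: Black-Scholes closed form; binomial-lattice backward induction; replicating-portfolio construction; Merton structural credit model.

framework: Merton structural credit model

Key observation: the asked-for credit quantity lives on the firm's capital structure — asset value, asset volatility, debt face 281.4876 — which is the structural model's domain.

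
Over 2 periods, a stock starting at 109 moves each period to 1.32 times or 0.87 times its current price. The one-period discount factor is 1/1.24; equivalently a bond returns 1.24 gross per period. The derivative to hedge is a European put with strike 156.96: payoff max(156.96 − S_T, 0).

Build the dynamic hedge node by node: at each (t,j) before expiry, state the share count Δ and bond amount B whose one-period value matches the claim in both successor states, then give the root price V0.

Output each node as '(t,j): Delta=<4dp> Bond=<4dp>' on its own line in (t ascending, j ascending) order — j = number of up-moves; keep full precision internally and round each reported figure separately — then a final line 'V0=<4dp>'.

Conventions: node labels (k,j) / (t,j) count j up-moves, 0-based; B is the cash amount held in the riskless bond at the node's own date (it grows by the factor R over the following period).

Under the risk-neutral measure, an up-move has probability p* = (R−d)/(u−d) = 0.8222 and values discount at R = 1.24.
Payoffs at expiry: V(2,0)=74.4579, V(2,1)=31.7844, V(2,2)=0.0000
(1,0): S=94.8300. Δ = (V_up−V_dn)/(S_up−S_dn) = (31.7844−74.4579)/(125.1756−82.5021) = -1.0000. V = [p*·31.7844 + (1−p*)·74.4579]/1.24 = 31.7506. B = V − Δ·S = 126.5806.
(1,1): S=143.8800. Δ = (V_up−V_dn)/(S_up−S_dn) = (0.0000−31.7844)/(189.9216−125.1756) = -0.4909. V = [p*·0.0000 + (1−p*)·31.7844]/1.24 = 4.5569. B = V − Δ·S = 75.1889.
(0,0): S=109.0000. Δ = (V_up−V_dn)/(S_up−S_dn) = (4.5569−31.7506)/(143.8800−94.8300) = -0.5544. V = [p*·4.5569 + (1−p*)·31.7506]/1.24 = 7.5737. B = V − Δ·S = 68.0042.
Verification: the root portfolio costs Δ(0,0)·S0 + B(0,0) = 7.5737, matching V0.

(0,0): Delta=-0.5544 Bond=68.0042
(1,0): Delta=-1.0000 Bond=126.5806
(1,1): Delta=-0.4909 Bond=75.1889
V0=7.5737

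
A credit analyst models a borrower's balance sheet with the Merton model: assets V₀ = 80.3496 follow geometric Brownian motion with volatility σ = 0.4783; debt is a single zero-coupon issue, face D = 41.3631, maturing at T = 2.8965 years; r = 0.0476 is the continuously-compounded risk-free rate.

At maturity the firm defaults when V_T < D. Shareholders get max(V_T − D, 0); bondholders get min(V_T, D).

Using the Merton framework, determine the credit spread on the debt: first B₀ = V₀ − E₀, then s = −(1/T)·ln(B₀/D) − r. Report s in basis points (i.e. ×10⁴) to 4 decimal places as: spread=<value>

Equity is a call on the firm's assets struck at D = 41.3631:
d₁ = [ln(V₀/D) + (r + σ²/2)T] / (σ√T)
   = [ln(80.3496/41.3631) + (0.0476 + 0.5·0.4783²)·2.8965] / (0.4783·√2.8965)
   = [0.663998 + 0.469191] / 0.814024 = 1.392083
d₂ = d₁ − σ√T = 1.392083 − 0.814024 = 0.578059
N(d₁) = 0.918051,  N(d₂) = 0.718388,  e^(−rT) = 0.871209
E₀ = V₀·N(d₁) − D·e^(−rT)·N(d₂)
   = 80.3496·0.918051 − 41.3631·0.871209·0.718388 = 47.877303
B₀ = V₀ − E₀ = 80.3496 − 47.877303 = 32.472297
spread = −(1/T)·ln(B₀/D) − r = −(1/2.8965)·ln(32.472297/41.3631) − 0.0476 = 0.03594975
in basis points: 0.03594975 × 10⁴ = 359.4975 bp

spread=359.4975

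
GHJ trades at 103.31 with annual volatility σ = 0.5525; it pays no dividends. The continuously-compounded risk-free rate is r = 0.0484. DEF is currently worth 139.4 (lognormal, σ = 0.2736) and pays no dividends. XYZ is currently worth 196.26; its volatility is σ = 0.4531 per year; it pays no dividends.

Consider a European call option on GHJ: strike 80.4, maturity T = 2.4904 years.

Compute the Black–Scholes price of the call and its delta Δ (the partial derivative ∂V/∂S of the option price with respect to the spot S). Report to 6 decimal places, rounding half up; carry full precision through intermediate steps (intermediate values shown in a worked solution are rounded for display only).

price = 47.878716
Δ = 0.805588

σ√T = 0.5525·√2.4904 = 0.871900
d₁ = (ln(S/K) + (r+σ²/2)T) / (σ√T) = (ln(103.31/80.4) + (0.0484+0.5525²/2)·2.4904) / 0.871900 = (0.250720 + 0.500640) / 0.871900 = 0.861750
d₂ = d₁ − σ√T = 0.861750 − 0.871900 = -0.010150
e^{−rT} = 0.886446
N(d₁) = 0.805588,  N(d₂) = 0.495951
Call price V = S·N(d₁) − K·e^{−rT}·N(d₂) = 83.225250 − 35.346534 = 47.878716
Δ = N(d₁) = 0.805588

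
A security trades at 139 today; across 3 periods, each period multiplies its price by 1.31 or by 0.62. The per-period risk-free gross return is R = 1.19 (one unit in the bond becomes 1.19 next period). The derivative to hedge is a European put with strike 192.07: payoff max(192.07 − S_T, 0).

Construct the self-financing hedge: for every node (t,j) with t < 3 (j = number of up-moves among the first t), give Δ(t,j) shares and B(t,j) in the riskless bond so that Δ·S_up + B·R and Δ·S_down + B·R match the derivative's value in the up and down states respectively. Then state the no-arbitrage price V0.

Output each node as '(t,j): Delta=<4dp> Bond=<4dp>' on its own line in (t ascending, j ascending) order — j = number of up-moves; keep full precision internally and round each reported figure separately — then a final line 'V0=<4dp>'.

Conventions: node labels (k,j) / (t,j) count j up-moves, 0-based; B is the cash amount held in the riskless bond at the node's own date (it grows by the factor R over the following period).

(0,0): Delta=-0.3950 Bond=70.1614
(1,0): Delta=-1.0000 Bond=135.6331
(1,1): Delta=-0.3347 Bond=72.5150
(2,0): Delta=-1.0000 Bond=161.4034
(2,1): Delta=-1.0000 Bond=161.4034
(2,2): Delta=-0.2684 Bond=70.4801
V0=15.2598

Since d<R<u, set p* = (R−d)/(u−d) = 0.8261; price each node as the discounted p*-expectation of its children.
Terminal payoffs: V(3,0)=158.9424, V(3,1)=122.0746, V(3,2)=44.1765, V(3,3)=0.0000
Node (2,0) S=53.4316: V=(p*·122.0746+(1−p*)·158.9424)/1.19=107.9718; Δ=(122.0746−158.9424)/(69.9954−33.1276)=-1.0000; B=V−Δ·S=161.4034
Node (2,1) S=112.8958: V=(p*·44.1765+(1−p*)·122.0746)/1.19=48.5076; Δ=(44.1765−122.0746)/(147.8935−69.9954)=-1.0000; B=V−Δ·S=161.4034
Node (2,2) S=238.5379: V=(p*·0.0000+(1−p*)·44.1765)/1.19=6.4562; Δ=(0.0000−44.1765)/(312.4846−147.8935)=-0.2684; B=V−Δ·S=70.4801
Node (1,0) S=86.1800: V=(p*·48.5076+(1−p*)·107.9718)/1.19=49.4531; Δ=(48.5076−107.9718)/(112.8958−53.4316)=-1.0000; B=V−Δ·S=135.6331
Node (1,1) S=182.0900: V=(p*·6.4562+(1−p*)·48.5076)/1.19=11.5710; Δ=(6.4562−48.5076)/(238.5379−112.8958)=-0.3347; B=V−Δ·S=72.5150
Node (0,0) S=139.0000: V=(p*·11.5710+(1−p*)·49.4531)/1.19=15.2598; Δ=(11.5710−49.4531)/(182.0900−86.1800)=-0.3950; B=V−Δ·S=70.1614
Verification: the root portfolio costs Δ(0,0)·S0 + B(0,0) = 15.2598, matching V0.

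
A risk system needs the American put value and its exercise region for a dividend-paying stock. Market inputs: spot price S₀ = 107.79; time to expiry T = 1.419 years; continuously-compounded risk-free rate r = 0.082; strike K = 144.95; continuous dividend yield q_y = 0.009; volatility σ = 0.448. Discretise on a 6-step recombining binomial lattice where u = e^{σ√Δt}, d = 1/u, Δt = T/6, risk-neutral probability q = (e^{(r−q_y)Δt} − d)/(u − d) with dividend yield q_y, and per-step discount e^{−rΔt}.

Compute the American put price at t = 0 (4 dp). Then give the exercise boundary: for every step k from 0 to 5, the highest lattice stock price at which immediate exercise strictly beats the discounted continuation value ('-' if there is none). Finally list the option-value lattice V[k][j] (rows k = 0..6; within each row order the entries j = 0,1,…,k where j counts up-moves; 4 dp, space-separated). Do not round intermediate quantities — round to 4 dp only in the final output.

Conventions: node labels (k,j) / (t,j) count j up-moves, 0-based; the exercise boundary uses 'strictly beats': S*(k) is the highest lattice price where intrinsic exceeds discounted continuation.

params: Δt=0.23650 u=1.24342 d=0.80423 q=0.48540 e^(-rΔt)=0.98079
t_6 payoffs: 115.7848 99.8576 75.2327 37.1600 0.0000 0.0000 0.0000
t_5: node(5,0) S=36.2647 payoff=108.6853 vs cont=105.9785 → 108.6853 [stop]  node(5,1) S=56.0689 payoff=88.8811 vs cont=86.2164 → 88.8811 [stop]  node(5,2) S=86.6881 payoff=58.2619 vs cont=55.6623 → 58.2619 [stop]  node(5,3) S=134.0286 payoff=10.9214 vs cont=18.7553 → 18.7553 [wait]  node(5,4) S=207.2217 payoff=0.0000 vs cont=0.0000 → 0.0000 [wait]  node(5,5) S=320.3856 payoff=0.0000 vs cont=0.0000 → 0.0000 [wait]  ⇒ S*(5)=86.6881
t_4: node(4,0) S=45.0924 payoff=99.8576 vs cont=97.1696 → 99.8576 [stop]  node(4,1) S=69.7173 payoff=75.2327 vs cont=72.5970 → 75.2327 [stop]  node(4,2) S=107.7900 payoff=37.1600 vs cont=38.3348 → 38.3348 [wait]  node(4,3) S=166.6542 payoff=0.0000 vs cont=9.4661 → 9.4661 [wait]  node(4,4) S=257.6642 payoff=0.0000 vs cont=0.0000 → 0.0000 [wait]  ⇒ S*(4)=69.7173
t_3: node(3,0) S=56.0689 payoff=88.8811 vs cont=86.2164 → 88.8811 [stop]  node(3,1) S=86.6881 payoff=58.2619 vs cont=56.2216 → 58.2619 [stop]  node(3,2) S=134.0286 payoff=10.9214 vs cont=23.8549 → 23.8549 [wait]  node(3,3) S=207.2217 payoff=0.0000 vs cont=4.7777 → 4.7777 [wait]  ⇒ S*(3)=86.6881
t_2: node(2,0) S=69.7173 payoff=75.2327 vs cont=72.5970 → 75.2327 [stop]  node(2,1) S=107.7900 payoff=37.1600 vs cont=40.7625 → 40.7625 [wait]  node(2,2) S=166.6542 payoff=0.0000 vs cont=14.3145 → 14.3145 [wait]  ⇒ S*(2)=69.7173
t_1: node(1,0) S=86.6881 payoff=58.2619 vs cont=57.3774 → 58.2619 [stop]  node(1,1) S=134.0286 payoff=10.9214 vs cont=27.3884 → 27.3884 [wait]  ⇒ S*(1)=86.6881
t_0: node(0,0) S=107.7900 payoff=37.1600 vs cont=42.4448 → 42.4448 [wait]  ⇒ S*(0)=-

price = 42.4448
boundary = - 86.6881 69.7173 86.6881 69.7173 86.6881
tree:
42.4448
58.2619 27.3884
75.2327 40.7625 14.3145
88.8811 58.2619 23.8549 4.7777
99.8576 75.2327 38.3348 9.4661 0.0000
108.6853 88.8811 58.2619 18.7553 0.0000 0.0000
115.7848 99.8576 75.2327 37.1600 0.0000 0.0000 0.0000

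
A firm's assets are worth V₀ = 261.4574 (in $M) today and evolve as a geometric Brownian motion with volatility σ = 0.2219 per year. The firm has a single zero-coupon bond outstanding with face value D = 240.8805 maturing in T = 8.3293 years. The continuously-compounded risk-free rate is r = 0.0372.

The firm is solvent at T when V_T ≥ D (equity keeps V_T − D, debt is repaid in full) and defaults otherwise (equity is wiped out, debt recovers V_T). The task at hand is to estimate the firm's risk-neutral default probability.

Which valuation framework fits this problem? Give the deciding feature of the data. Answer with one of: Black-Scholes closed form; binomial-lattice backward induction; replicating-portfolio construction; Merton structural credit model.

Key observation: the asked-for credit quantity lives on the firm's capital structure — asset value, asset volatility, debt face 240.8805 — which is the structural model's domain.

framework: Merton structural credit model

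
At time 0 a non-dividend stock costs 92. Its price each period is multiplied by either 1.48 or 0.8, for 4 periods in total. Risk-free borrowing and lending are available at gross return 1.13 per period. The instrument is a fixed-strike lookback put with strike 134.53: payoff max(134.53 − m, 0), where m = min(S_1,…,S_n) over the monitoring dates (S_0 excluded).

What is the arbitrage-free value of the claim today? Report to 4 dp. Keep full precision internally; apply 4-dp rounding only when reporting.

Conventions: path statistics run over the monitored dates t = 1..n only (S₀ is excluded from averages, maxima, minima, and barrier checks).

price = 29.7342

No-arbitrage gives p* = (R−d)/(u−d) = 0.4853: enumerate every path, weight its payoff by its p*-probability, and discount by R^4.
Enumerate all 2^4 = 16 price paths (U = up ×1.48, D = down ×0.8); each path with k up-moves has probability p*^k·(1−p*)^(4−k).
DDDD: m=37.6832, payoff=96.8468, prob=0.070184
UDDD: m=69.7139, payoff=64.8161, prob=0.066173
DUDD: m=69.7139, payoff=64.8161, prob=0.066173
UUDD: m=128.9708, payoff=5.5592, prob=0.062392
DDUD: m=58.8800, payoff=75.6500, prob=0.066173
UDUD: m=108.9280, payoff=25.6020, prob=0.062392
DUUD: m=73.6000, payoff=60.9300, prob=0.062392
UUUD: m=136.1600, payoff=0.0000, prob=0.058827
DDDU: m=47.1040, payoff=87.4260, prob=0.066173
UDDU: m=87.1424, payoff=47.3876, prob=0.062392
DUDU: m=73.6000, payoff=60.9300, prob=0.062392
UUDU: m=136.1600, payoff=0.0000, prob=0.058827
DDUU: m=58.8800, payoff=75.6500, prob=0.062392
UDUU: m=108.9280, payoff=25.6020, prob=0.058827
DUUU: m=73.6000, payoff=60.9300, prob=0.058827
UUUU: m=136.1600, payoff=0.0000, prob=0.055465
Price = Σ prob·payoff / R^4 = 48.480748 / 1.630474 = 29.7342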